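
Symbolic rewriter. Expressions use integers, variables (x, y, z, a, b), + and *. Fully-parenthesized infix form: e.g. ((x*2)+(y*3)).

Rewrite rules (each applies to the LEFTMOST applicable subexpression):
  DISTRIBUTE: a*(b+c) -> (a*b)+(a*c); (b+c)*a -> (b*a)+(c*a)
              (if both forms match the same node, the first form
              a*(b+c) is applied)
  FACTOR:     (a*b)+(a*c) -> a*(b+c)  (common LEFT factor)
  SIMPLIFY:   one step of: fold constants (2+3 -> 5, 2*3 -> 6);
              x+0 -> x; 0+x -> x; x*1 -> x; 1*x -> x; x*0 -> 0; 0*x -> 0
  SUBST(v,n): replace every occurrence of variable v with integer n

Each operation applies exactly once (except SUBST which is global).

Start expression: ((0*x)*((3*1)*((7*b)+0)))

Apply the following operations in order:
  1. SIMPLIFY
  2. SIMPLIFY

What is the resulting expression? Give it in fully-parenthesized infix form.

Start: ((0*x)*((3*1)*((7*b)+0)))
Apply SIMPLIFY at L (target: (0*x)): ((0*x)*((3*1)*((7*b)+0))) -> (0*((3*1)*((7*b)+0)))
Apply SIMPLIFY at root (target: (0*((3*1)*((7*b)+0)))): (0*((3*1)*((7*b)+0))) -> 0

Answer: 0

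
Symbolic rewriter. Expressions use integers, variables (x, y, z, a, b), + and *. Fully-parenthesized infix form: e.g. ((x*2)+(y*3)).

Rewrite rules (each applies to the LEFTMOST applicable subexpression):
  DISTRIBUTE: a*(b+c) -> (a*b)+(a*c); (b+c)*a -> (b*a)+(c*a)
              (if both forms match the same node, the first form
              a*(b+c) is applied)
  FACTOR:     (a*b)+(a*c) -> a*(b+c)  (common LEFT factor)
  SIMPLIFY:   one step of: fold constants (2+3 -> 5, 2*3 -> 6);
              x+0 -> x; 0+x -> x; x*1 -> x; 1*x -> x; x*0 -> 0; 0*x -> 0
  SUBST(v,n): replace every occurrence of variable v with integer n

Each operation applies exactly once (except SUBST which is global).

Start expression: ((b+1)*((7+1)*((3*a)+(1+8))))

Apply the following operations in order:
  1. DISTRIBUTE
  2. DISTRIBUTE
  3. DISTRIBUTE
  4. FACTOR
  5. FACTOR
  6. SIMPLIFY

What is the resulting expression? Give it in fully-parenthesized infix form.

Answer: ((b*(8*((3*a)+(1+8))))+(1*((7+1)*((3*a)+(1+8)))))

Derivation:
Start: ((b+1)*((7+1)*((3*a)+(1+8))))
Apply DISTRIBUTE at root (target: ((b+1)*((7+1)*((3*a)+(1+8))))): ((b+1)*((7+1)*((3*a)+(1+8)))) -> ((b*((7+1)*((3*a)+(1+8))))+(1*((7+1)*((3*a)+(1+8)))))
Apply DISTRIBUTE at LR (target: ((7+1)*((3*a)+(1+8)))): ((b*((7+1)*((3*a)+(1+8))))+(1*((7+1)*((3*a)+(1+8))))) -> ((b*(((7+1)*(3*a))+((7+1)*(1+8))))+(1*((7+1)*((3*a)+(1+8)))))
Apply DISTRIBUTE at L (target: (b*(((7+1)*(3*a))+((7+1)*(1+8))))): ((b*(((7+1)*(3*a))+((7+1)*(1+8))))+(1*((7+1)*((3*a)+(1+8))))) -> (((b*((7+1)*(3*a)))+(b*((7+1)*(1+8))))+(1*((7+1)*((3*a)+(1+8)))))
Apply FACTOR at L (target: ((b*((7+1)*(3*a)))+(b*((7+1)*(1+8))))): (((b*((7+1)*(3*a)))+(b*((7+1)*(1+8))))+(1*((7+1)*((3*a)+(1+8))))) -> ((b*(((7+1)*(3*a))+((7+1)*(1+8))))+(1*((7+1)*((3*a)+(1+8)))))
Apply FACTOR at LR (target: (((7+1)*(3*a))+((7+1)*(1+8)))): ((b*(((7+1)*(3*a))+((7+1)*(1+8))))+(1*((7+1)*((3*a)+(1+8))))) -> ((b*((7+1)*((3*a)+(1+8))))+(1*((7+1)*((3*a)+(1+8)))))
Apply SIMPLIFY at LRL (target: (7+1)): ((b*((7+1)*((3*a)+(1+8))))+(1*((7+1)*((3*a)+(1+8))))) -> ((b*(8*((3*a)+(1+8))))+(1*((7+1)*((3*a)+(1+8)))))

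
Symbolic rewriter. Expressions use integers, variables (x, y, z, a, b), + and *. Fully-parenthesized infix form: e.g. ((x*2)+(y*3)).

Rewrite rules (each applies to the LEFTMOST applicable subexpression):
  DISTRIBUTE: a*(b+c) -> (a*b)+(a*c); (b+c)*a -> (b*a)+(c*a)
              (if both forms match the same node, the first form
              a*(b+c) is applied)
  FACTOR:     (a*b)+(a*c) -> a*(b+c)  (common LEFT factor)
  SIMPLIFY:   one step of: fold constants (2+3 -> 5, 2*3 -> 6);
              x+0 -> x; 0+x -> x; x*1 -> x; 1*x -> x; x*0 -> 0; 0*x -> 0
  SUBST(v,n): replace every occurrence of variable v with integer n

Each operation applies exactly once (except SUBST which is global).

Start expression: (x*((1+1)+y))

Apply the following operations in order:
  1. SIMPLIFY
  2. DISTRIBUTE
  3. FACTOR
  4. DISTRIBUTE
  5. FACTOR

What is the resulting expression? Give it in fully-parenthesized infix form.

Answer: (x*(2+y))

Derivation:
Start: (x*((1+1)+y))
Apply SIMPLIFY at RL (target: (1+1)): (x*((1+1)+y)) -> (x*(2+y))
Apply DISTRIBUTE at root (target: (x*(2+y))): (x*(2+y)) -> ((x*2)+(x*y))
Apply FACTOR at root (target: ((x*2)+(x*y))): ((x*2)+(x*y)) -> (x*(2+y))
Apply DISTRIBUTE at root (target: (x*(2+y))): (x*(2+y)) -> ((x*2)+(x*y))
Apply FACTOR at root (target: ((x*2)+(x*y))): ((x*2)+(x*y)) -> (x*(2+y))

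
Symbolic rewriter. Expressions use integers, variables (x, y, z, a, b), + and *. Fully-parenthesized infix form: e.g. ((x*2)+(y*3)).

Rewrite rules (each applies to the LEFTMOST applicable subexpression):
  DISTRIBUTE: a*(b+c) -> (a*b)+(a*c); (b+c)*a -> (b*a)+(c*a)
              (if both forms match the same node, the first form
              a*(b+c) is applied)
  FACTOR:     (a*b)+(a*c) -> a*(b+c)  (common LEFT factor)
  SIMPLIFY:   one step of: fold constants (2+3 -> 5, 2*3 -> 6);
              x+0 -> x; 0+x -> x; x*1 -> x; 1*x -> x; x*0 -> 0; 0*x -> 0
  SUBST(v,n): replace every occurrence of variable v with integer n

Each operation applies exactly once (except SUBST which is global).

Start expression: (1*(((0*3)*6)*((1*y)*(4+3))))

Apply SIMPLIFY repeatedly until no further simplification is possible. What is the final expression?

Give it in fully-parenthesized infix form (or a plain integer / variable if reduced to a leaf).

Answer: 0

Derivation:
Start: (1*(((0*3)*6)*((1*y)*(4+3))))
Step 1: at root: (1*(((0*3)*6)*((1*y)*(4+3)))) -> (((0*3)*6)*((1*y)*(4+3))); overall: (1*(((0*3)*6)*((1*y)*(4+3)))) -> (((0*3)*6)*((1*y)*(4+3)))
Step 2: at LL: (0*3) -> 0; overall: (((0*3)*6)*((1*y)*(4+3))) -> ((0*6)*((1*y)*(4+3)))
Step 3: at L: (0*6) -> 0; overall: ((0*6)*((1*y)*(4+3))) -> (0*((1*y)*(4+3)))
Step 4: at root: (0*((1*y)*(4+3))) -> 0; overall: (0*((1*y)*(4+3))) -> 0
Fixed point: 0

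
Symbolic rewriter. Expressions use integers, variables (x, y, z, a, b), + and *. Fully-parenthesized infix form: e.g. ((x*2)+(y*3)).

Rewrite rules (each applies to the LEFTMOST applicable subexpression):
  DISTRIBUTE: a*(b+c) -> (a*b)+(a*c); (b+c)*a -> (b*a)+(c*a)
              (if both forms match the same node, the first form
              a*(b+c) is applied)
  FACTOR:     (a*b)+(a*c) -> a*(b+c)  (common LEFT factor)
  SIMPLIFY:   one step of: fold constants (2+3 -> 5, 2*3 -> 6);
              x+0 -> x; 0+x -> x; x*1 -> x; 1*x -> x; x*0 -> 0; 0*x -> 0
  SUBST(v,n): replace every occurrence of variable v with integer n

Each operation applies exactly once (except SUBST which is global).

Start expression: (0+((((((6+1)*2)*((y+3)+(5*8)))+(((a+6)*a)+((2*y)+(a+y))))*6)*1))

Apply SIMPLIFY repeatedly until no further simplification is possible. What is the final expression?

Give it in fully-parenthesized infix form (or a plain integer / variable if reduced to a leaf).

Start: (0+((((((6+1)*2)*((y+3)+(5*8)))+(((a+6)*a)+((2*y)+(a+y))))*6)*1))
Step 1: at root: (0+((((((6+1)*2)*((y+3)+(5*8)))+(((a+6)*a)+((2*y)+(a+y))))*6)*1)) -> ((((((6+1)*2)*((y+3)+(5*8)))+(((a+6)*a)+((2*y)+(a+y))))*6)*1); overall: (0+((((((6+1)*2)*((y+3)+(5*8)))+(((a+6)*a)+((2*y)+(a+y))))*6)*1)) -> ((((((6+1)*2)*((y+3)+(5*8)))+(((a+6)*a)+((2*y)+(a+y))))*6)*1)
Step 2: at root: ((((((6+1)*2)*((y+3)+(5*8)))+(((a+6)*a)+((2*y)+(a+y))))*6)*1) -> (((((6+1)*2)*((y+3)+(5*8)))+(((a+6)*a)+((2*y)+(a+y))))*6); overall: ((((((6+1)*2)*((y+3)+(5*8)))+(((a+6)*a)+((2*y)+(a+y))))*6)*1) -> (((((6+1)*2)*((y+3)+(5*8)))+(((a+6)*a)+((2*y)+(a+y))))*6)
Step 3: at LLLL: (6+1) -> 7; overall: (((((6+1)*2)*((y+3)+(5*8)))+(((a+6)*a)+((2*y)+(a+y))))*6) -> ((((7*2)*((y+3)+(5*8)))+(((a+6)*a)+((2*y)+(a+y))))*6)
Step 4: at LLL: (7*2) -> 14; overall: ((((7*2)*((y+3)+(5*8)))+(((a+6)*a)+((2*y)+(a+y))))*6) -> (((14*((y+3)+(5*8)))+(((a+6)*a)+((2*y)+(a+y))))*6)
Step 5: at LLRR: (5*8) -> 40; overall: (((14*((y+3)+(5*8)))+(((a+6)*a)+((2*y)+(a+y))))*6) -> (((14*((y+3)+40))+(((a+6)*a)+((2*y)+(a+y))))*6)
Fixed point: (((14*((y+3)+40))+(((a+6)*a)+((2*y)+(a+y))))*6)

Answer: (((14*((y+3)+40))+(((a+6)*a)+((2*y)+(a+y))))*6)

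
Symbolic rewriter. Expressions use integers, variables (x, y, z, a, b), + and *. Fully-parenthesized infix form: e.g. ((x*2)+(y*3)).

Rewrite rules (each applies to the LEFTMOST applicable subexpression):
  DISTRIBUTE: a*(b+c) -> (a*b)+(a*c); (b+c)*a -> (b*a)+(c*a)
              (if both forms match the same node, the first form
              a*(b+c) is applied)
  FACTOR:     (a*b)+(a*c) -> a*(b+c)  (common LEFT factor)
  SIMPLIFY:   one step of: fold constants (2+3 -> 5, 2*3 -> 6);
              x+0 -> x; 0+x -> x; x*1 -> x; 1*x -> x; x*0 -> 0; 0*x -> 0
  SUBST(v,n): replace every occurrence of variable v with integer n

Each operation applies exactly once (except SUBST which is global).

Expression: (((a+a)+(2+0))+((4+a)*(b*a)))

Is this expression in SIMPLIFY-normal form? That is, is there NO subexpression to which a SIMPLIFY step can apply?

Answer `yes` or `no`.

Answer: no

Derivation:
Expression: (((a+a)+(2+0))+((4+a)*(b*a)))
Scanning for simplifiable subexpressions (pre-order)...
  at root: (((a+a)+(2+0))+((4+a)*(b*a))) (not simplifiable)
  at L: ((a+a)+(2+0)) (not simplifiable)
  at LL: (a+a) (not simplifiable)
  at LR: (2+0) (SIMPLIFIABLE)
  at R: ((4+a)*(b*a)) (not simplifiable)
  at RL: (4+a) (not simplifiable)
  at RR: (b*a) (not simplifiable)
Found simplifiable subexpr at path LR: (2+0)
One SIMPLIFY step would give: (((a+a)+2)+((4+a)*(b*a)))
-> NOT in normal form.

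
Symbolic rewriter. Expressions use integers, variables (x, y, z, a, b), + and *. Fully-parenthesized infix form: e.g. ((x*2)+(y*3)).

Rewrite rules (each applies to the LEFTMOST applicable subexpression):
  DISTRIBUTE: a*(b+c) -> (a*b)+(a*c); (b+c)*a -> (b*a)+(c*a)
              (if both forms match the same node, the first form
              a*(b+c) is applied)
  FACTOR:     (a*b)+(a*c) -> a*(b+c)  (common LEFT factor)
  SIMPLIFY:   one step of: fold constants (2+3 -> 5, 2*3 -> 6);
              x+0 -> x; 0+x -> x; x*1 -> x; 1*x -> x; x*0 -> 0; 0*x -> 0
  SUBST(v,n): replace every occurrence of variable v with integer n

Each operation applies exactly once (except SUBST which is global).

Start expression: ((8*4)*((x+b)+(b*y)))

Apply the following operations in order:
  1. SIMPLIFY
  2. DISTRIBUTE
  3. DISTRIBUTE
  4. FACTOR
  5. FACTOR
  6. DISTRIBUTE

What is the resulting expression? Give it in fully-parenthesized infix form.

Answer: ((32*(x+b))+(32*(b*y)))

Derivation:
Start: ((8*4)*((x+b)+(b*y)))
Apply SIMPLIFY at L (target: (8*4)): ((8*4)*((x+b)+(b*y))) -> (32*((x+b)+(b*y)))
Apply DISTRIBUTE at root (target: (32*((x+b)+(b*y)))): (32*((x+b)+(b*y))) -> ((32*(x+b))+(32*(b*y)))
Apply DISTRIBUTE at L (target: (32*(x+b))): ((32*(x+b))+(32*(b*y))) -> (((32*x)+(32*b))+(32*(b*y)))
Apply FACTOR at L (target: ((32*x)+(32*b))): (((32*x)+(32*b))+(32*(b*y))) -> ((32*(x+b))+(32*(b*y)))
Apply FACTOR at root (target: ((32*(x+b))+(32*(b*y)))): ((32*(x+b))+(32*(b*y))) -> (32*((x+b)+(b*y)))
Apply DISTRIBUTE at root (target: (32*((x+b)+(b*y)))): (32*((x+b)+(b*y))) -> ((32*(x+b))+(32*(b*y)))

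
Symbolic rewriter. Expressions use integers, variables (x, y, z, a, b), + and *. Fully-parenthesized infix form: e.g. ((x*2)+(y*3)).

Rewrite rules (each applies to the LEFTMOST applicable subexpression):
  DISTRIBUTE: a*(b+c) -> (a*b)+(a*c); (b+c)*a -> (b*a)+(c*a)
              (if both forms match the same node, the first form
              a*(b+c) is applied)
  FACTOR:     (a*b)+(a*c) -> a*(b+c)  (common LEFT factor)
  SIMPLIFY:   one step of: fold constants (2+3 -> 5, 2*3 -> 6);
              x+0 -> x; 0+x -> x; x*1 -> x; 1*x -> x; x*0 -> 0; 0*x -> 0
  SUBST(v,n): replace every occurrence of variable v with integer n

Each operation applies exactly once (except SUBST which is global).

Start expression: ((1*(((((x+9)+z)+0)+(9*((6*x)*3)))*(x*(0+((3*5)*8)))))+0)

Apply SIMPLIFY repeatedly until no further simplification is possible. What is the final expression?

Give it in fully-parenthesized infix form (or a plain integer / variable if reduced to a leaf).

Answer: ((((x+9)+z)+(9*((6*x)*3)))*(x*120))

Derivation:
Start: ((1*(((((x+9)+z)+0)+(9*((6*x)*3)))*(x*(0+((3*5)*8)))))+0)
Step 1: at root: ((1*(((((x+9)+z)+0)+(9*((6*x)*3)))*(x*(0+((3*5)*8)))))+0) -> (1*(((((x+9)+z)+0)+(9*((6*x)*3)))*(x*(0+((3*5)*8))))); overall: ((1*(((((x+9)+z)+0)+(9*((6*x)*3)))*(x*(0+((3*5)*8)))))+0) -> (1*(((((x+9)+z)+0)+(9*((6*x)*3)))*(x*(0+((3*5)*8)))))
Step 2: at root: (1*(((((x+9)+z)+0)+(9*((6*x)*3)))*(x*(0+((3*5)*8))))) -> (((((x+9)+z)+0)+(9*((6*x)*3)))*(x*(0+((3*5)*8)))); overall: (1*(((((x+9)+z)+0)+(9*((6*x)*3)))*(x*(0+((3*5)*8))))) -> (((((x+9)+z)+0)+(9*((6*x)*3)))*(x*(0+((3*5)*8))))
Step 3: at LL: (((x+9)+z)+0) -> ((x+9)+z); overall: (((((x+9)+z)+0)+(9*((6*x)*3)))*(x*(0+((3*5)*8)))) -> ((((x+9)+z)+(9*((6*x)*3)))*(x*(0+((3*5)*8))))
Step 4: at RR: (0+((3*5)*8)) -> ((3*5)*8); overall: ((((x+9)+z)+(9*((6*x)*3)))*(x*(0+((3*5)*8)))) -> ((((x+9)+z)+(9*((6*x)*3)))*(x*((3*5)*8)))
Step 5: at RRL: (3*5) -> 15; overall: ((((x+9)+z)+(9*((6*x)*3)))*(x*((3*5)*8))) -> ((((x+9)+z)+(9*((6*x)*3)))*(x*(15*8)))
Step 6: at RR: (15*8) -> 120; overall: ((((x+9)+z)+(9*((6*x)*3)))*(x*(15*8))) -> ((((x+9)+z)+(9*((6*x)*3)))*(x*120))
Fixed point: ((((x+9)+z)+(9*((6*x)*3)))*(x*120))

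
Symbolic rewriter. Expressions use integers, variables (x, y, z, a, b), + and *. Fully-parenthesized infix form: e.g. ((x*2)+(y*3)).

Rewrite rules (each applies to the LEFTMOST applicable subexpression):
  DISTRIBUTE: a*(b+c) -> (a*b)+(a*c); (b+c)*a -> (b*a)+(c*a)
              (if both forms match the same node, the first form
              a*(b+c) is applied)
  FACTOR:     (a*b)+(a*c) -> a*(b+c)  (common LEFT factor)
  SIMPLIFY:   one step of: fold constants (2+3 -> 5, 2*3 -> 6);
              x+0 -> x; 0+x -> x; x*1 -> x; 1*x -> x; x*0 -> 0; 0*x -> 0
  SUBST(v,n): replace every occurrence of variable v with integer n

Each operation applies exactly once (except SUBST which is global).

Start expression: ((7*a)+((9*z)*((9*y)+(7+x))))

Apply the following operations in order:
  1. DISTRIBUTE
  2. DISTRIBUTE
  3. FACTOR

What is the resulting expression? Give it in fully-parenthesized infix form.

Answer: ((7*a)+(((9*z)*(9*y))+((9*z)*(7+x))))

Derivation:
Start: ((7*a)+((9*z)*((9*y)+(7+x))))
Apply DISTRIBUTE at R (target: ((9*z)*((9*y)+(7+x)))): ((7*a)+((9*z)*((9*y)+(7+x)))) -> ((7*a)+(((9*z)*(9*y))+((9*z)*(7+x))))
Apply DISTRIBUTE at RR (target: ((9*z)*(7+x))): ((7*a)+(((9*z)*(9*y))+((9*z)*(7+x)))) -> ((7*a)+(((9*z)*(9*y))+(((9*z)*7)+((9*z)*x))))
Apply FACTOR at RR (target: (((9*z)*7)+((9*z)*x))): ((7*a)+(((9*z)*(9*y))+(((9*z)*7)+((9*z)*x)))) -> ((7*a)+(((9*z)*(9*y))+((9*z)*(7+x))))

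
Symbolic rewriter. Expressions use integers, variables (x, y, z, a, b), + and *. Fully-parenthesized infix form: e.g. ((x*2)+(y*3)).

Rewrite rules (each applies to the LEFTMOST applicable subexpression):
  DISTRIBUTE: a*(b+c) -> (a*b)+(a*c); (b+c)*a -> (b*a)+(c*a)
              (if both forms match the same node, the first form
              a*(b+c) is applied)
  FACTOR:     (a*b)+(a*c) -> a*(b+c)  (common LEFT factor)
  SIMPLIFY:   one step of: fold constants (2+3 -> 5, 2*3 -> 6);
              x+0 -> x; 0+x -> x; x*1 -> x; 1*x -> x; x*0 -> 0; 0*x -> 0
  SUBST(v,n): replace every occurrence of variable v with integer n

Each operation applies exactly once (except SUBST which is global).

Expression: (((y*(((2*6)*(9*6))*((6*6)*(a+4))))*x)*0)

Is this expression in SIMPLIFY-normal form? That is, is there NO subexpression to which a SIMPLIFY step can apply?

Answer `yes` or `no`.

Expression: (((y*(((2*6)*(9*6))*((6*6)*(a+4))))*x)*0)
Scanning for simplifiable subexpressions (pre-order)...
  at root: (((y*(((2*6)*(9*6))*((6*6)*(a+4))))*x)*0) (SIMPLIFIABLE)
  at L: ((y*(((2*6)*(9*6))*((6*6)*(a+4))))*x) (not simplifiable)
  at LL: (y*(((2*6)*(9*6))*((6*6)*(a+4)))) (not simplifiable)
  at LLR: (((2*6)*(9*6))*((6*6)*(a+4))) (not simplifiable)
  at LLRL: ((2*6)*(9*6)) (not simplifiable)
  at LLRLL: (2*6) (SIMPLIFIABLE)
  at LLRLR: (9*6) (SIMPLIFIABLE)
  at LLRR: ((6*6)*(a+4)) (not simplifiable)
  at LLRRL: (6*6) (SIMPLIFIABLE)
  at LLRRR: (a+4) (not simplifiable)
Found simplifiable subexpr at path root: (((y*(((2*6)*(9*6))*((6*6)*(a+4))))*x)*0)
One SIMPLIFY step would give: 0
-> NOT in normal form.

Answer: no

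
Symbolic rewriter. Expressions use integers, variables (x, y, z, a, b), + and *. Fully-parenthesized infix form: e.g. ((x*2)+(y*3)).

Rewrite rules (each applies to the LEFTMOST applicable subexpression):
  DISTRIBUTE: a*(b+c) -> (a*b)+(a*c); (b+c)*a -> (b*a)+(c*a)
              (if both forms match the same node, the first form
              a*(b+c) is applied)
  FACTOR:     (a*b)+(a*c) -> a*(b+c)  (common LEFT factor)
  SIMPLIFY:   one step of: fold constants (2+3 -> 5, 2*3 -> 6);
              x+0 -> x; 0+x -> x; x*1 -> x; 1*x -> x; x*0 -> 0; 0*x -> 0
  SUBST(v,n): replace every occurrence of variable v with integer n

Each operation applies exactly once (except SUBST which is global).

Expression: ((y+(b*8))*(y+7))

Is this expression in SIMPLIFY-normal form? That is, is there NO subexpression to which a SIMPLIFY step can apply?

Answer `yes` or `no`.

Answer: yes

Derivation:
Expression: ((y+(b*8))*(y+7))
Scanning for simplifiable subexpressions (pre-order)...
  at root: ((y+(b*8))*(y+7)) (not simplifiable)
  at L: (y+(b*8)) (not simplifiable)
  at LR: (b*8) (not simplifiable)
  at R: (y+7) (not simplifiable)
Result: no simplifiable subexpression found -> normal form.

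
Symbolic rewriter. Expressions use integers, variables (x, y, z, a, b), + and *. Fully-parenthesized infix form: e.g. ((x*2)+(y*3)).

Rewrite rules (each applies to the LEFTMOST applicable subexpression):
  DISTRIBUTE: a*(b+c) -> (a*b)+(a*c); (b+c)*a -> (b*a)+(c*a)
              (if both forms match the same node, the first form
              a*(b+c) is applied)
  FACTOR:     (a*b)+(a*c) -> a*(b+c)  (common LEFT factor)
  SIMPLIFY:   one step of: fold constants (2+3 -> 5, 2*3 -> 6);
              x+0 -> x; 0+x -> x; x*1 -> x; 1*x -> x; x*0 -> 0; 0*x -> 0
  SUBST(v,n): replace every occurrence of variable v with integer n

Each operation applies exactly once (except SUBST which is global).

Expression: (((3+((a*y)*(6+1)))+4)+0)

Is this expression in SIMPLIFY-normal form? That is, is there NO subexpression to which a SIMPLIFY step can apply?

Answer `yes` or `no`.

Expression: (((3+((a*y)*(6+1)))+4)+0)
Scanning for simplifiable subexpressions (pre-order)...
  at root: (((3+((a*y)*(6+1)))+4)+0) (SIMPLIFIABLE)
  at L: ((3+((a*y)*(6+1)))+4) (not simplifiable)
  at LL: (3+((a*y)*(6+1))) (not simplifiable)
  at LLR: ((a*y)*(6+1)) (not simplifiable)
  at LLRL: (a*y) (not simplifiable)
  at LLRR: (6+1) (SIMPLIFIABLE)
Found simplifiable subexpr at path root: (((3+((a*y)*(6+1)))+4)+0)
One SIMPLIFY step would give: ((3+((a*y)*(6+1)))+4)
-> NOT in normal form.

Answer: no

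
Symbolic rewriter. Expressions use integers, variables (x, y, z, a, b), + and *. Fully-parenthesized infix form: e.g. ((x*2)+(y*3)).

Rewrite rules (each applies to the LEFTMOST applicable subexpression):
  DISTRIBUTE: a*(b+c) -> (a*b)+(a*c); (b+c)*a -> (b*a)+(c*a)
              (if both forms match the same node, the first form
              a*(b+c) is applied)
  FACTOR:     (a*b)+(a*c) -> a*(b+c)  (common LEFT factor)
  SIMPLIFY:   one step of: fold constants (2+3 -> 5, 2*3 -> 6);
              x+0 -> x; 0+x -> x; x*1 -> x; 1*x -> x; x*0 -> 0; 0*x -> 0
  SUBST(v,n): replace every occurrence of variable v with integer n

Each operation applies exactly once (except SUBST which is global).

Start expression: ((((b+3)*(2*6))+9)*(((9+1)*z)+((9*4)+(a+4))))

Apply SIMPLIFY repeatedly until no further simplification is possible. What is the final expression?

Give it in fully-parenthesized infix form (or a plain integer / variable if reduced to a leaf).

Start: ((((b+3)*(2*6))+9)*(((9+1)*z)+((9*4)+(a+4))))
Step 1: at LLR: (2*6) -> 12; overall: ((((b+3)*(2*6))+9)*(((9+1)*z)+((9*4)+(a+4)))) -> ((((b+3)*12)+9)*(((9+1)*z)+((9*4)+(a+4))))
Step 2: at RLL: (9+1) -> 10; overall: ((((b+3)*12)+9)*(((9+1)*z)+((9*4)+(a+4)))) -> ((((b+3)*12)+9)*((10*z)+((9*4)+(a+4))))
Step 3: at RRL: (9*4) -> 36; overall: ((((b+3)*12)+9)*((10*z)+((9*4)+(a+4)))) -> ((((b+3)*12)+9)*((10*z)+(36+(a+4))))
Fixed point: ((((b+3)*12)+9)*((10*z)+(36+(a+4))))

Answer: ((((b+3)*12)+9)*((10*z)+(36+(a+4))))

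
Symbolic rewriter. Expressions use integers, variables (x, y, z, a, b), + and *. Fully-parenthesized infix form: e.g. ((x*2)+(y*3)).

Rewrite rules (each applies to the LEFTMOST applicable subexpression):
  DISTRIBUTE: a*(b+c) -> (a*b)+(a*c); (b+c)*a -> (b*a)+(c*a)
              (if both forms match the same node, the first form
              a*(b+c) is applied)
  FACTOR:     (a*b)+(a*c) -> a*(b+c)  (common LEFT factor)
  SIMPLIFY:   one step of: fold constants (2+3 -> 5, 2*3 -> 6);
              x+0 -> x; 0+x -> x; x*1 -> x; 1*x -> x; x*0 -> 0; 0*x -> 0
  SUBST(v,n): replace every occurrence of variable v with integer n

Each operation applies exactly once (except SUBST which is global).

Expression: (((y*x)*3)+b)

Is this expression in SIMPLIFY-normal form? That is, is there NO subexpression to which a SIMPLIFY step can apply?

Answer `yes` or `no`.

Expression: (((y*x)*3)+b)
Scanning for simplifiable subexpressions (pre-order)...
  at root: (((y*x)*3)+b) (not simplifiable)
  at L: ((y*x)*3) (not simplifiable)
  at LL: (y*x) (not simplifiable)
Result: no simplifiable subexpression found -> normal form.

Answer: yes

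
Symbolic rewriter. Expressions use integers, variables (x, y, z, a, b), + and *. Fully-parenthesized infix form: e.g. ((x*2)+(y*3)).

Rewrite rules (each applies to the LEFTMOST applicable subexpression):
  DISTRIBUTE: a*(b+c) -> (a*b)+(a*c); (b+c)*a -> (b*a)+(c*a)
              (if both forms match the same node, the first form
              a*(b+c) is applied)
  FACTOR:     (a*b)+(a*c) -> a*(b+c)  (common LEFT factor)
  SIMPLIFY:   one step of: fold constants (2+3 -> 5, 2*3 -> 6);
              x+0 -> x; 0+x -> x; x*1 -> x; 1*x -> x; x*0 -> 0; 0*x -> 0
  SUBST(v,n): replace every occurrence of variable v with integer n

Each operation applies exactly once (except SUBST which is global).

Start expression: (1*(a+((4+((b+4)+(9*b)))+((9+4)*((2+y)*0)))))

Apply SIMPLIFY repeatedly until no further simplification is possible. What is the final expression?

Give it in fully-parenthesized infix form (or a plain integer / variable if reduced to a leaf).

Answer: (a+(4+((b+4)+(9*b))))

Derivation:
Start: (1*(a+((4+((b+4)+(9*b)))+((9+4)*((2+y)*0)))))
Step 1: at root: (1*(a+((4+((b+4)+(9*b)))+((9+4)*((2+y)*0))))) -> (a+((4+((b+4)+(9*b)))+((9+4)*((2+y)*0)))); overall: (1*(a+((4+((b+4)+(9*b)))+((9+4)*((2+y)*0))))) -> (a+((4+((b+4)+(9*b)))+((9+4)*((2+y)*0))))
Step 2: at RRL: (9+4) -> 13; overall: (a+((4+((b+4)+(9*b)))+((9+4)*((2+y)*0)))) -> (a+((4+((b+4)+(9*b)))+(13*((2+y)*0))))
Step 3: at RRR: ((2+y)*0) -> 0; overall: (a+((4+((b+4)+(9*b)))+(13*((2+y)*0)))) -> (a+((4+((b+4)+(9*b)))+(13*0)))
Step 4: at RR: (13*0) -> 0; overall: (a+((4+((b+4)+(9*b)))+(13*0))) -> (a+((4+((b+4)+(9*b)))+0))
Step 5: at R: ((4+((b+4)+(9*b)))+0) -> (4+((b+4)+(9*b))); overall: (a+((4+((b+4)+(9*b)))+0)) -> (a+(4+((b+4)+(9*b))))
Fixed point: (a+(4+((b+4)+(9*b))))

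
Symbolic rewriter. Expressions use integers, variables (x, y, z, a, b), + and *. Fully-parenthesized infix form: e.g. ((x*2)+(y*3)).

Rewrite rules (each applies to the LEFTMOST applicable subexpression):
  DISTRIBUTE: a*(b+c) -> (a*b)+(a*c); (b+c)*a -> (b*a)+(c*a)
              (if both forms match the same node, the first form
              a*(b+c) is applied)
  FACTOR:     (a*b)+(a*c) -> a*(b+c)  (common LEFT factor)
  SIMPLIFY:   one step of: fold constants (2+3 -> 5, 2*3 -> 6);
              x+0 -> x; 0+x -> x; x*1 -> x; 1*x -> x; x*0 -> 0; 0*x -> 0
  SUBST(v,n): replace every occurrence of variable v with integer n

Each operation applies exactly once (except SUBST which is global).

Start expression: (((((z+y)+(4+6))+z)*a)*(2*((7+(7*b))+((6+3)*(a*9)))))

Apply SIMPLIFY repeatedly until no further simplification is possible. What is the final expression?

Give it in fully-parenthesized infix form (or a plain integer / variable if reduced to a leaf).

Start: (((((z+y)+(4+6))+z)*a)*(2*((7+(7*b))+((6+3)*(a*9)))))
Step 1: at LLLR: (4+6) -> 10; overall: (((((z+y)+(4+6))+z)*a)*(2*((7+(7*b))+((6+3)*(a*9))))) -> (((((z+y)+10)+z)*a)*(2*((7+(7*b))+((6+3)*(a*9)))))
Step 2: at RRRL: (6+3) -> 9; overall: (((((z+y)+10)+z)*a)*(2*((7+(7*b))+((6+3)*(a*9))))) -> (((((z+y)+10)+z)*a)*(2*((7+(7*b))+(9*(a*9)))))
Fixed point: (((((z+y)+10)+z)*a)*(2*((7+(7*b))+(9*(a*9)))))

Answer: (((((z+y)+10)+z)*a)*(2*((7+(7*b))+(9*(a*9)))))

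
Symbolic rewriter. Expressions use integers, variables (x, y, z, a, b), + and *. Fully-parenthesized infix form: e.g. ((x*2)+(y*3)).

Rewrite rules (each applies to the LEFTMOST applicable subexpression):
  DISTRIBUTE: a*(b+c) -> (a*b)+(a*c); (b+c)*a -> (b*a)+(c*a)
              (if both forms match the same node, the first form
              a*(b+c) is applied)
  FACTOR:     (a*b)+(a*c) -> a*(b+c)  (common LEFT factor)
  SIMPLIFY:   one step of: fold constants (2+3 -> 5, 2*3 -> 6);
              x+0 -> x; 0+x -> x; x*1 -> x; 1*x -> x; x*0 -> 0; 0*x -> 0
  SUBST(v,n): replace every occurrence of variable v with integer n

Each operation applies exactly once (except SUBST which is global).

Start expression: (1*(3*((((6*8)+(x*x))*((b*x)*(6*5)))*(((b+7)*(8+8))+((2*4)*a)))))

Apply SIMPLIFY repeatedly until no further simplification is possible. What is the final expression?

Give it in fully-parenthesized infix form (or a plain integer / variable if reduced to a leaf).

Answer: (3*(((48+(x*x))*((b*x)*30))*(((b+7)*16)+(8*a))))

Derivation:
Start: (1*(3*((((6*8)+(x*x))*((b*x)*(6*5)))*(((b+7)*(8+8))+((2*4)*a)))))
Step 1: at root: (1*(3*((((6*8)+(x*x))*((b*x)*(6*5)))*(((b+7)*(8+8))+((2*4)*a))))) -> (3*((((6*8)+(x*x))*((b*x)*(6*5)))*(((b+7)*(8+8))+((2*4)*a)))); overall: (1*(3*((((6*8)+(x*x))*((b*x)*(6*5)))*(((b+7)*(8+8))+((2*4)*a))))) -> (3*((((6*8)+(x*x))*((b*x)*(6*5)))*(((b+7)*(8+8))+((2*4)*a))))
Step 2: at RLLL: (6*8) -> 48; overall: (3*((((6*8)+(x*x))*((b*x)*(6*5)))*(((b+7)*(8+8))+((2*4)*a)))) -> (3*(((48+(x*x))*((b*x)*(6*5)))*(((b+7)*(8+8))+((2*4)*a))))
Step 3: at RLRR: (6*5) -> 30; overall: (3*(((48+(x*x))*((b*x)*(6*5)))*(((b+7)*(8+8))+((2*4)*a)))) -> (3*(((48+(x*x))*((b*x)*30))*(((b+7)*(8+8))+((2*4)*a))))
Step 4: at RRLR: (8+8) -> 16; overall: (3*(((48+(x*x))*((b*x)*30))*(((b+7)*(8+8))+((2*4)*a)))) -> (3*(((48+(x*x))*((b*x)*30))*(((b+7)*16)+((2*4)*a))))
Step 5: at RRRL: (2*4) -> 8; overall: (3*(((48+(x*x))*((b*x)*30))*(((b+7)*16)+((2*4)*a)))) -> (3*(((48+(x*x))*((b*x)*30))*(((b+7)*16)+(8*a))))
Fixed point: (3*(((48+(x*x))*((b*x)*30))*(((b+7)*16)+(8*a))))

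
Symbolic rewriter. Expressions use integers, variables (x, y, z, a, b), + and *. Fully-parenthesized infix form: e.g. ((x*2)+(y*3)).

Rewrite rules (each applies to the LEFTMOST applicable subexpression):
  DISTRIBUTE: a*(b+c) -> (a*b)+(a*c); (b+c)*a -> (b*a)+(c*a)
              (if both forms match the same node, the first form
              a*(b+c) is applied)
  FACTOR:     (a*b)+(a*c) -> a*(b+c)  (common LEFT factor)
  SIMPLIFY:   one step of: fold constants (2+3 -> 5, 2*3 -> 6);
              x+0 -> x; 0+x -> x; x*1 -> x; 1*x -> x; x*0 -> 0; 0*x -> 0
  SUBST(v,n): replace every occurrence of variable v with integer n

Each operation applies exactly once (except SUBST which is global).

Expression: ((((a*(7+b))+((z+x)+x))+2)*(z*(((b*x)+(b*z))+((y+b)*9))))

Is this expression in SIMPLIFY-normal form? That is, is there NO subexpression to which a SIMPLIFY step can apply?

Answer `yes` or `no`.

Answer: yes

Derivation:
Expression: ((((a*(7+b))+((z+x)+x))+2)*(z*(((b*x)+(b*z))+((y+b)*9))))
Scanning for simplifiable subexpressions (pre-order)...
  at root: ((((a*(7+b))+((z+x)+x))+2)*(z*(((b*x)+(b*z))+((y+b)*9)))) (not simplifiable)
  at L: (((a*(7+b))+((z+x)+x))+2) (not simplifiable)
  at LL: ((a*(7+b))+((z+x)+x)) (not simplifiable)
  at LLL: (a*(7+b)) (not simplifiable)
  at LLLR: (7+b) (not simplifiable)
  at LLR: ((z+x)+x) (not simplifiable)
  at LLRL: (z+x) (not simplifiable)
  at R: (z*(((b*x)+(b*z))+((y+b)*9))) (not simplifiable)
  at RR: (((b*x)+(b*z))+((y+b)*9)) (not simplifiable)
  at RRL: ((b*x)+(b*z)) (not simplifiable)
  at RRLL: (b*x) (not simplifiable)
  at RRLR: (b*z) (not simplifiable)
  at RRR: ((y+b)*9) (not simplifiable)
  at RRRL: (y+b) (not simplifiable)
Result: no simplifiable subexpression found -> normal form.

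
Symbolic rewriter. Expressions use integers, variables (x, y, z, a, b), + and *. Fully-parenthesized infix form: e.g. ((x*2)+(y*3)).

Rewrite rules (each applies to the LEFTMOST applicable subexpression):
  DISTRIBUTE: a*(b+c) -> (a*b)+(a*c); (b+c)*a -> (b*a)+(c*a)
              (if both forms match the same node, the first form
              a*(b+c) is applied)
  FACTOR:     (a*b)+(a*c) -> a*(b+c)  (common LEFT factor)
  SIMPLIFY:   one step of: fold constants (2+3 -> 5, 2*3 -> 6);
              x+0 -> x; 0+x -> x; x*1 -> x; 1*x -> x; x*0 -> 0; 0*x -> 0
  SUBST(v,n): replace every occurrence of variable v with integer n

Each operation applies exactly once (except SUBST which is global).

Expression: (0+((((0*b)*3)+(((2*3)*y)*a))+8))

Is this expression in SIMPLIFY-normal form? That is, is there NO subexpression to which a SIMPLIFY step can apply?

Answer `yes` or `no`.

Expression: (0+((((0*b)*3)+(((2*3)*y)*a))+8))
Scanning for simplifiable subexpressions (pre-order)...
  at root: (0+((((0*b)*3)+(((2*3)*y)*a))+8)) (SIMPLIFIABLE)
  at R: ((((0*b)*3)+(((2*3)*y)*a))+8) (not simplifiable)
  at RL: (((0*b)*3)+(((2*3)*y)*a)) (not simplifiable)
  at RLL: ((0*b)*3) (not simplifiable)
  at RLLL: (0*b) (SIMPLIFIABLE)
  at RLR: (((2*3)*y)*a) (not simplifiable)
  at RLRL: ((2*3)*y) (not simplifiable)
  at RLRLL: (2*3) (SIMPLIFIABLE)
Found simplifiable subexpr at path root: (0+((((0*b)*3)+(((2*3)*y)*a))+8))
One SIMPLIFY step would give: ((((0*b)*3)+(((2*3)*y)*a))+8)
-> NOT in normal form.

Answer: no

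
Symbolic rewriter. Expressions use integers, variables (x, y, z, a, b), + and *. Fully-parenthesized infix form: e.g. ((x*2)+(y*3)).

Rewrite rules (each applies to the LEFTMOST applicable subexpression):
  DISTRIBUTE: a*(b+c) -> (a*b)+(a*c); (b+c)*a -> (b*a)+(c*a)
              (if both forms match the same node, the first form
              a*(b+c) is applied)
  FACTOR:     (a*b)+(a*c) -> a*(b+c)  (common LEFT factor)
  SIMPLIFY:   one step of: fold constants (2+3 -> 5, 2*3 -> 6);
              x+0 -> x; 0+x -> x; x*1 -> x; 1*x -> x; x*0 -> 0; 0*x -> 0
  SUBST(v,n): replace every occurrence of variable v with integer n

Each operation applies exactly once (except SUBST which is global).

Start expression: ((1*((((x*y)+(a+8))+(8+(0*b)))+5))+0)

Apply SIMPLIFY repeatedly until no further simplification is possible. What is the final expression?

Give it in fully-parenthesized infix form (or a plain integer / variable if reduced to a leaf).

Start: ((1*((((x*y)+(a+8))+(8+(0*b)))+5))+0)
Step 1: at root: ((1*((((x*y)+(a+8))+(8+(0*b)))+5))+0) -> (1*((((x*y)+(a+8))+(8+(0*b)))+5)); overall: ((1*((((x*y)+(a+8))+(8+(0*b)))+5))+0) -> (1*((((x*y)+(a+8))+(8+(0*b)))+5))
Step 2: at root: (1*((((x*y)+(a+8))+(8+(0*b)))+5)) -> ((((x*y)+(a+8))+(8+(0*b)))+5); overall: (1*((((x*y)+(a+8))+(8+(0*b)))+5)) -> ((((x*y)+(a+8))+(8+(0*b)))+5)
Step 3: at LRR: (0*b) -> 0; overall: ((((x*y)+(a+8))+(8+(0*b)))+5) -> ((((x*y)+(a+8))+(8+0))+5)
Step 4: at LR: (8+0) -> 8; overall: ((((x*y)+(a+8))+(8+0))+5) -> ((((x*y)+(a+8))+8)+5)
Fixed point: ((((x*y)+(a+8))+8)+5)

Answer: ((((x*y)+(a+8))+8)+5)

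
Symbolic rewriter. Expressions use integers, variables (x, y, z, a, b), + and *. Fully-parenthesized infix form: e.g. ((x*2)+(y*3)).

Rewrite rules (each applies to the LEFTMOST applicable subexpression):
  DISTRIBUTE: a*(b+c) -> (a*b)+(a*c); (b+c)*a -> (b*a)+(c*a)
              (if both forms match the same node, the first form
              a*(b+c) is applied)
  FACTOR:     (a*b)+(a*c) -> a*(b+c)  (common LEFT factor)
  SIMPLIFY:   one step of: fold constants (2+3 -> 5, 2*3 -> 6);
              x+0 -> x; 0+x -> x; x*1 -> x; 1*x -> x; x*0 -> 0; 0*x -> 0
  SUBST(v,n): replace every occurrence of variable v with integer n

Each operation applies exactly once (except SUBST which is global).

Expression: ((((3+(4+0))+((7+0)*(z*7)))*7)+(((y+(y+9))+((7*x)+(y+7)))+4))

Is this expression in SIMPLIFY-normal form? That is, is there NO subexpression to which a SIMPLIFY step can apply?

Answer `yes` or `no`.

Answer: no

Derivation:
Expression: ((((3+(4+0))+((7+0)*(z*7)))*7)+(((y+(y+9))+((7*x)+(y+7)))+4))
Scanning for simplifiable subexpressions (pre-order)...
  at root: ((((3+(4+0))+((7+0)*(z*7)))*7)+(((y+(y+9))+((7*x)+(y+7)))+4)) (not simplifiable)
  at L: (((3+(4+0))+((7+0)*(z*7)))*7) (not simplifiable)
  at LL: ((3+(4+0))+((7+0)*(z*7))) (not simplifiable)
  at LLL: (3+(4+0)) (not simplifiable)
  at LLLR: (4+0) (SIMPLIFIABLE)
  at LLR: ((7+0)*(z*7)) (not simplifiable)
  at LLRL: (7+0) (SIMPLIFIABLE)
  at LLRR: (z*7) (not simplifiable)
  at R: (((y+(y+9))+((7*x)+(y+7)))+4) (not simplifiable)
  at RL: ((y+(y+9))+((7*x)+(y+7))) (not simplifiable)
  at RLL: (y+(y+9)) (not simplifiable)
  at RLLR: (y+9) (not simplifiable)
  at RLR: ((7*x)+(y+7)) (not simplifiable)
  at RLRL: (7*x) (not simplifiable)
  at RLRR: (y+7) (not simplifiable)
Found simplifiable subexpr at path LLLR: (4+0)
One SIMPLIFY step would give: ((((3+4)+((7+0)*(z*7)))*7)+(((y+(y+9))+((7*x)+(y+7)))+4))
-> NOT in normal form.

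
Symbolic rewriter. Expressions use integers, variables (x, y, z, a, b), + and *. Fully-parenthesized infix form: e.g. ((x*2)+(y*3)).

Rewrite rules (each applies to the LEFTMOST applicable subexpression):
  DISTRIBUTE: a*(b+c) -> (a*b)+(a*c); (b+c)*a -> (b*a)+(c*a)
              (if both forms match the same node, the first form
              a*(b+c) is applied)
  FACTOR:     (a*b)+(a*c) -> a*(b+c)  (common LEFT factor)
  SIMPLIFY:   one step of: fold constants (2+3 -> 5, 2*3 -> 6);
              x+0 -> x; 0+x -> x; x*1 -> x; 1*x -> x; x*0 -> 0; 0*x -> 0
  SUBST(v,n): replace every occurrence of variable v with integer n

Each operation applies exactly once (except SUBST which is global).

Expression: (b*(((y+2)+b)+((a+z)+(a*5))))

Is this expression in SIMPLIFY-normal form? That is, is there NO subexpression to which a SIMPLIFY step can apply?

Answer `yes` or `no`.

Answer: yes

Derivation:
Expression: (b*(((y+2)+b)+((a+z)+(a*5))))
Scanning for simplifiable subexpressions (pre-order)...
  at root: (b*(((y+2)+b)+((a+z)+(a*5)))) (not simplifiable)
  at R: (((y+2)+b)+((a+z)+(a*5))) (not simplifiable)
  at RL: ((y+2)+b) (not simplifiable)
  at RLL: (y+2) (not simplifiable)
  at RR: ((a+z)+(a*5)) (not simplifiable)
  at RRL: (a+z) (not simplifiable)
  at RRR: (a*5) (not simplifiable)
Result: no simplifiable subexpression found -> normal form.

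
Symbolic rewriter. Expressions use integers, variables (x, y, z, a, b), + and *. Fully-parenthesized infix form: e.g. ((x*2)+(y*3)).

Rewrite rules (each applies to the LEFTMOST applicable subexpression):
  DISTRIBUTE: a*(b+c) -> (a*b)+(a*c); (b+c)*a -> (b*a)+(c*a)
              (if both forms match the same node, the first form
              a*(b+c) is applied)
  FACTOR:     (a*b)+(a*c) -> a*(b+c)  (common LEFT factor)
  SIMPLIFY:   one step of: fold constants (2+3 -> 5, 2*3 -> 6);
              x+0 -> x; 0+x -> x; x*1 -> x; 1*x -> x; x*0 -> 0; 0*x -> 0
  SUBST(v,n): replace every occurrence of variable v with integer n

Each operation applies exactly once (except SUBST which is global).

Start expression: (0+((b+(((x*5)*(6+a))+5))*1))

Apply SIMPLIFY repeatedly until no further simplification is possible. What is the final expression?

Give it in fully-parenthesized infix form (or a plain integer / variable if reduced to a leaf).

Answer: (b+(((x*5)*(6+a))+5))

Derivation:
Start: (0+((b+(((x*5)*(6+a))+5))*1))
Step 1: at root: (0+((b+(((x*5)*(6+a))+5))*1)) -> ((b+(((x*5)*(6+a))+5))*1); overall: (0+((b+(((x*5)*(6+a))+5))*1)) -> ((b+(((x*5)*(6+a))+5))*1)
Step 2: at root: ((b+(((x*5)*(6+a))+5))*1) -> (b+(((x*5)*(6+a))+5)); overall: ((b+(((x*5)*(6+a))+5))*1) -> (b+(((x*5)*(6+a))+5))
Fixed point: (b+(((x*5)*(6+a))+5))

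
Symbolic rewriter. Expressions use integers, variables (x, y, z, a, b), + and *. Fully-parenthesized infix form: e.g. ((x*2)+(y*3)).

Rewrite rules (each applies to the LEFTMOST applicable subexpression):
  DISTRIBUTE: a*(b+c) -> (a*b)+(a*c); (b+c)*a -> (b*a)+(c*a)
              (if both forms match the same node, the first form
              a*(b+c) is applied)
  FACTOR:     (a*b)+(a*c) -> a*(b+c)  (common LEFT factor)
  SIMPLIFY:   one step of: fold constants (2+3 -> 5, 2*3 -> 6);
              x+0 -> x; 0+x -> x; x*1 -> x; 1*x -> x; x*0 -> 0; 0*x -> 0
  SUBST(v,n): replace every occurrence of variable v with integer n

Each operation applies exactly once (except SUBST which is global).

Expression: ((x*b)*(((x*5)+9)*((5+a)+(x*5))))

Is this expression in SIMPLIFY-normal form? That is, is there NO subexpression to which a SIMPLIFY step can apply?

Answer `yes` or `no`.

Answer: yes

Derivation:
Expression: ((x*b)*(((x*5)+9)*((5+a)+(x*5))))
Scanning for simplifiable subexpressions (pre-order)...
  at root: ((x*b)*(((x*5)+9)*((5+a)+(x*5)))) (not simplifiable)
  at L: (x*b) (not simplifiable)
  at R: (((x*5)+9)*((5+a)+(x*5))) (not simplifiable)
  at RL: ((x*5)+9) (not simplifiable)
  at RLL: (x*5) (not simplifiable)
  at RR: ((5+a)+(x*5)) (not simplifiable)
  at RRL: (5+a) (not simplifiable)
  at RRR: (x*5) (not simplifiable)
Result: no simplifiable subexpression found -> normal form.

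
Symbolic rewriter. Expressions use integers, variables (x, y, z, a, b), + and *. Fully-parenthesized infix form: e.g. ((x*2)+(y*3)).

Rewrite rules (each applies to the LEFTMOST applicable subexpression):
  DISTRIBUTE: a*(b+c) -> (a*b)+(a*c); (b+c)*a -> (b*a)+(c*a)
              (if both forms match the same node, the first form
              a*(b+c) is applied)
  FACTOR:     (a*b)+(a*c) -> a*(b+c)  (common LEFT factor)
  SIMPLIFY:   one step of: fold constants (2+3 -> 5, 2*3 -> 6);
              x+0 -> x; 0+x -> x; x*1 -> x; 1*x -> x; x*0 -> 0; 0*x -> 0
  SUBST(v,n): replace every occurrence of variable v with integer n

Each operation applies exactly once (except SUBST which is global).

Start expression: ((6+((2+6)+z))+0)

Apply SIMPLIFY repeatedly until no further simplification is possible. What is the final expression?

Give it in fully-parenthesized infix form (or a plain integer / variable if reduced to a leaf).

Start: ((6+((2+6)+z))+0)
Step 1: at root: ((6+((2+6)+z))+0) -> (6+((2+6)+z)); overall: ((6+((2+6)+z))+0) -> (6+((2+6)+z))
Step 2: at RL: (2+6) -> 8; overall: (6+((2+6)+z)) -> (6+(8+z))
Fixed point: (6+(8+z))

Answer: (6+(8+z))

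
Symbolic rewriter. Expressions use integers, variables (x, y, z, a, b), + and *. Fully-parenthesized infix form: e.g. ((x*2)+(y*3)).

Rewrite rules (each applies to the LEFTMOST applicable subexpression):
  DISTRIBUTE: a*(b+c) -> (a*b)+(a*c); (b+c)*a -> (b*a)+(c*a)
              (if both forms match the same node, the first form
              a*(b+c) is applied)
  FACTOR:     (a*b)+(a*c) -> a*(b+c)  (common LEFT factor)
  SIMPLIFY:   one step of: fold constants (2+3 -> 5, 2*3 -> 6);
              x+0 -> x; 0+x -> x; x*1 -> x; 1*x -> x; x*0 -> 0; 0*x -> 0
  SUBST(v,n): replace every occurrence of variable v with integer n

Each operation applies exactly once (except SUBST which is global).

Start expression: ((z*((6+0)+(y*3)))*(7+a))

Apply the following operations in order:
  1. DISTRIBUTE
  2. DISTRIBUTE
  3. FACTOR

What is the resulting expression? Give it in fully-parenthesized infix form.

Answer: (((z*((6+0)+(y*3)))*7)+((z*((6+0)+(y*3)))*a))

Derivation:
Start: ((z*((6+0)+(y*3)))*(7+a))
Apply DISTRIBUTE at root (target: ((z*((6+0)+(y*3)))*(7+a))): ((z*((6+0)+(y*3)))*(7+a)) -> (((z*((6+0)+(y*3)))*7)+((z*((6+0)+(y*3)))*a))
Apply DISTRIBUTE at LL (target: (z*((6+0)+(y*3)))): (((z*((6+0)+(y*3)))*7)+((z*((6+0)+(y*3)))*a)) -> ((((z*(6+0))+(z*(y*3)))*7)+((z*((6+0)+(y*3)))*a))
Apply FACTOR at LL (target: ((z*(6+0))+(z*(y*3)))): ((((z*(6+0))+(z*(y*3)))*7)+((z*((6+0)+(y*3)))*a)) -> (((z*((6+0)+(y*3)))*7)+((z*((6+0)+(y*3)))*a))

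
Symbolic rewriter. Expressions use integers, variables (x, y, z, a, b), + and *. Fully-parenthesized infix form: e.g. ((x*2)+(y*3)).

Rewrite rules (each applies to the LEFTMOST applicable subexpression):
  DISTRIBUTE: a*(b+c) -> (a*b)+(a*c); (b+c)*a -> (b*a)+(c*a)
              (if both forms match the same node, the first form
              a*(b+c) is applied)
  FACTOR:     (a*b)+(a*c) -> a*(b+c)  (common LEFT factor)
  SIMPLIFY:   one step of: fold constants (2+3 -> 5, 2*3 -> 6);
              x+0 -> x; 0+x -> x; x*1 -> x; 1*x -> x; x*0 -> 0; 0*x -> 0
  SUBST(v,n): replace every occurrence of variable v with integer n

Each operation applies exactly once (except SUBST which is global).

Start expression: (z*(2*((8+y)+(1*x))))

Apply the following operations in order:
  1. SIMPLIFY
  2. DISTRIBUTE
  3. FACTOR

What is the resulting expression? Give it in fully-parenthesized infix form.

Start: (z*(2*((8+y)+(1*x))))
Apply SIMPLIFY at RRR (target: (1*x)): (z*(2*((8+y)+(1*x)))) -> (z*(2*((8+y)+x)))
Apply DISTRIBUTE at R (target: (2*((8+y)+x))): (z*(2*((8+y)+x))) -> (z*((2*(8+y))+(2*x)))
Apply FACTOR at R (target: ((2*(8+y))+(2*x))): (z*((2*(8+y))+(2*x))) -> (z*(2*((8+y)+x)))

Answer: (z*(2*((8+y)+x)))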